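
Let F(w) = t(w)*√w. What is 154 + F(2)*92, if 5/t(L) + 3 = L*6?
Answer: 154 + 460*√2/9 ≈ 226.28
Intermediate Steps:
t(L) = 5/(-3 + 6*L) (t(L) = 5/(-3 + L*6) = 5/(-3 + 6*L))
F(w) = 5*√w/(3*(-1 + 2*w)) (F(w) = (5/(3*(-1 + 2*w)))*√w = 5*√w/(3*(-1 + 2*w)))
154 + F(2)*92 = 154 + (5*√2/(3*(-1 + 2*2)))*92 = 154 + (5*√2/(3*(-1 + 4)))*92 = 154 + ((5/3)*√2/3)*92 = 154 + ((5/3)*√2*(⅓))*92 = 154 + (5*√2/9)*92 = 154 + 460*√2/9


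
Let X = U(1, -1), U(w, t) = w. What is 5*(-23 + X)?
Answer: -110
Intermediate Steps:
X = 1
5*(-23 + X) = 5*(-23 + 1) = 5*(-22) = -110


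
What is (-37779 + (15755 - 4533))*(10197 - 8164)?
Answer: -53990381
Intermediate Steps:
(-37779 + (15755 - 4533))*(10197 - 8164) = (-37779 + 11222)*2033 = -26557*2033 = -53990381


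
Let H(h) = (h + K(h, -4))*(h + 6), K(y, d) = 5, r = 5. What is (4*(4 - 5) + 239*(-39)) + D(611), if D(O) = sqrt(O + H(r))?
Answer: -9325 + sqrt(721) ≈ -9298.2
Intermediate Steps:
H(h) = (5 + h)*(6 + h) (H(h) = (h + 5)*(h + 6) = (5 + h)*(6 + h))
D(O) = sqrt(110 + O) (D(O) = sqrt(O + (30 + 5**2 + 11*5)) = sqrt(O + (30 + 25 + 55)) = sqrt(O + 110) = sqrt(110 + O))
(4*(4 - 5) + 239*(-39)) + D(611) = (4*(4 - 5) + 239*(-39)) + sqrt(110 + 611) = (4*(-1) - 9321) + sqrt(721) = (-4 - 9321) + sqrt(721) = -9325 + sqrt(721)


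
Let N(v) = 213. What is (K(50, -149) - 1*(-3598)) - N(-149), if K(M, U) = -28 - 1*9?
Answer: 3348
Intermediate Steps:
K(M, U) = -37 (K(M, U) = -28 - 9 = -37)
(K(50, -149) - 1*(-3598)) - N(-149) = (-37 - 1*(-3598)) - 1*213 = (-37 + 3598) - 213 = 3561 - 213 = 3348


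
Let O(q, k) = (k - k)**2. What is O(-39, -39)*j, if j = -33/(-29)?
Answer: 0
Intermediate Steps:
O(q, k) = 0 (O(q, k) = 0**2 = 0)
j = 33/29 (j = -33*(-1/29) = 33/29 ≈ 1.1379)
O(-39, -39)*j = 0*(33/29) = 0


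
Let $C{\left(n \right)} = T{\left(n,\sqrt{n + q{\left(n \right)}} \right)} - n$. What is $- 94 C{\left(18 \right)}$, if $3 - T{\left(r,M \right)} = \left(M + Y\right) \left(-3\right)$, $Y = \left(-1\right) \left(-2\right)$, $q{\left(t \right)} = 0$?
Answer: $846 - 846 \sqrt{2} \approx -350.42$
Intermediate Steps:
$Y = 2$
$T{\left(r,M \right)} = 9 + 3 M$ ($T{\left(r,M \right)} = 3 - \left(M + 2\right) \left(-3\right) = 3 - \left(2 + M\right) \left(-3\right) = 3 - \left(-6 - 3 M\right) = 3 + \left(6 + 3 M\right) = 9 + 3 M$)
$C{\left(n \right)} = 9 - n + 3 \sqrt{n}$ ($C{\left(n \right)} = \left(9 + 3 \sqrt{n + 0}\right) - n = \left(9 + 3 \sqrt{n}\right) - n = 9 - n + 3 \sqrt{n}$)
$- 94 C{\left(18 \right)} = - 94 \left(9 - 18 + 3 \sqrt{18}\right) = - 94 \left(9 - 18 + 3 \cdot 3 \sqrt{2}\right) = - 94 \left(9 - 18 + 9 \sqrt{2}\right) = - 94 \left(-9 + 9 \sqrt{2}\right) = - (-846 + 846 \sqrt{2}) = 846 - 846 \sqrt{2}$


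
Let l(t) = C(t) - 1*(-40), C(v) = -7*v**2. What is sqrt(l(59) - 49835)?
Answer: I*sqrt(74162) ≈ 272.33*I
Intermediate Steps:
l(t) = 40 - 7*t**2 (l(t) = -7*t**2 - 1*(-40) = -7*t**2 + 40 = 40 - 7*t**2)
sqrt(l(59) - 49835) = sqrt((40 - 7*59**2) - 49835) = sqrt((40 - 7*3481) - 49835) = sqrt((40 - 24367) - 49835) = sqrt(-24327 - 49835) = sqrt(-74162) = I*sqrt(74162)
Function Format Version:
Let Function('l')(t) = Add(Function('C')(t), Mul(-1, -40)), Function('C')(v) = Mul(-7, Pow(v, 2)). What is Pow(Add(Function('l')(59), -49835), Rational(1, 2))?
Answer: Mul(I, Pow(74162, Rational(1, 2))) ≈ Mul(272.33, I)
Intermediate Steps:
Function('l')(t) = Add(40, Mul(-7, Pow(t, 2))) (Function('l')(t) = Add(Mul(-7, Pow(t, 2)), Mul(-1, -40)) = Add(Mul(-7, Pow(t, 2)), 40) = Add(40, Mul(-7, Pow(t, 2))))
Pow(Add(Function('l')(59), -49835), Rational(1, 2)) = Pow(Add(Add(40, Mul(-7, Pow(59, 2))), -49835), Rational(1, 2)) = Pow(Add(Add(40, Mul(-7, 3481)), -49835), Rational(1, 2)) = Pow(Add(Add(40, -24367), -49835), Rational(1, 2)) = Pow(Add(-24327, -49835), Rational(1, 2)) = Pow(-74162, Rational(1, 2)) = Mul(I, Pow(74162, Rational(1, 2)))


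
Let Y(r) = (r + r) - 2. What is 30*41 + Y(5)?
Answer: 1238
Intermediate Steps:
Y(r) = -2 + 2*r (Y(r) = 2*r - 2 = -2 + 2*r)
30*41 + Y(5) = 30*41 + (-2 + 2*5) = 1230 + (-2 + 10) = 1230 + 8 = 1238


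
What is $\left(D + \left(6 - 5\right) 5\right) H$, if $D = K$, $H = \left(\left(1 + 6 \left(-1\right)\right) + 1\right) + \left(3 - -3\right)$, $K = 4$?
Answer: $18$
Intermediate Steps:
$H = 2$ ($H = \left(\left(1 - 6\right) + 1\right) + \left(3 + 3\right) = \left(-5 + 1\right) + 6 = -4 + 6 = 2$)
$D = 4$
$\left(D + \left(6 - 5\right) 5\right) H = \left(4 + \left(6 - 5\right) 5\right) 2 = \left(4 + 1 \cdot 5\right) 2 = \left(4 + 5\right) 2 = 9 \cdot 2 = 18$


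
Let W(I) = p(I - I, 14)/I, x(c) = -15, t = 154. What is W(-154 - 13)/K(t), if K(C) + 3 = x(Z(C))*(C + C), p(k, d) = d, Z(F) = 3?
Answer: 14/772041 ≈ 1.8134e-5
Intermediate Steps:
K(C) = -3 - 30*C (K(C) = -3 - 15*(C + C) = -3 - 30*C)
W(I) = 14/I
W(-154 - 13)/K(t) = (14/(-154 - 13))/(-3 - 30*154) = (14/(-167))/(-3 - 4620) = (14*(-1/167))/(-4623) = -14/167*(-1/4623) = 14/772041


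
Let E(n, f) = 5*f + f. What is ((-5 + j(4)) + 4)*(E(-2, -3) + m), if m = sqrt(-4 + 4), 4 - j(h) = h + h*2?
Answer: 162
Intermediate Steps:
E(n, f) = 6*f
j(h) = 4 - 3*h (j(h) = 4 - (h + h*2) = 4 - (h + 2*h) = 4 - 3*h)
m = 0 (m = sqrt(0) = 0)
((-5 + j(4)) + 4)*(E(-2, -3) + m) = ((-5 + (4 - 3*4)) + 4)*(6*(-3) + 0) = ((-5 + (4 - 12)) + 4)*(-18 + 0) = ((-5 - 8) + 4)*(-18) = (-13 + 4)*(-18) = -9*(-18) = 162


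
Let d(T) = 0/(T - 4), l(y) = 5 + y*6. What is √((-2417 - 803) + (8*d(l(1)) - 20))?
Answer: 18*I*√10 ≈ 56.921*I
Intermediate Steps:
l(y) = 5 + 6*y
d(T) = 0 (d(T) = 0/(-4 + T) = 0)
√((-2417 - 803) + (8*d(l(1)) - 20)) = √((-2417 - 803) + (8*0 - 20)) = √(-3220 + (0 - 20)) = √(-3220 - 20) = √(-3240) = 18*I*√10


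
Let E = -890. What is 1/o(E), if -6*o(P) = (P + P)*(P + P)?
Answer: -3/1584200 ≈ -1.8937e-6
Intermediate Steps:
o(P) = -2*P²/3 (o(P) = -(P + P)*(P + P)/6 = -2*P*2*P/6 = -2*P²/3)
1/o(E) = 1/(-⅔*(-890)²) = 1/(-⅔*792100) = 1/(-1584200/3) = -3/1584200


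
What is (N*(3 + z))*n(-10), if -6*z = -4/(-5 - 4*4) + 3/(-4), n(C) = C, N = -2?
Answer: 7795/126 ≈ 61.865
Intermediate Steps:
z = 47/504 (z = -(-4/(-5 - 4*4) + 3/(-4))/6 = -(-4/(-5 - 16) + 3*(-¼))/6 = -(-4/(-21) - ¾)/6 = -(-4*(-1/21) - ¾)/6 = -(4/21 - ¾)/6 = -⅙*(-47/84) = 47/504 ≈ 0.093254)
(N*(3 + z))*n(-10) = -2*(3 + 47/504)*(-10) = -2*1559/504*(-10) = -1559/252*(-10) = 7795/126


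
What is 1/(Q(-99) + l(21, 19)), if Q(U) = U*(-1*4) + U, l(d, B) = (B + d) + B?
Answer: 1/356 ≈ 0.0028090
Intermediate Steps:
l(d, B) = d + 2*B
Q(U) = -3*U (Q(U) = U*(-4) + U = -4*U + U = -3*U)
1/(Q(-99) + l(21, 19)) = 1/(-3*(-99) + (21 + 2*19)) = 1/(297 + (21 + 38)) = 1/(297 + 59) = 1/356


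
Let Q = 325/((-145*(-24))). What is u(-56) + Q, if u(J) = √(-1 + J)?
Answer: 65/696 + I*√57 ≈ 0.093391 + 7.5498*I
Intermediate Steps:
Q = 65/696 (Q = 325/3480 = 325*(1/3480) = 65/696 ≈ 0.093391)
u(-56) + Q = √(-1 - 56) + 65/696 = √(-57) + 65/696 = I*√57 + 65/696 = 65/696 + I*√57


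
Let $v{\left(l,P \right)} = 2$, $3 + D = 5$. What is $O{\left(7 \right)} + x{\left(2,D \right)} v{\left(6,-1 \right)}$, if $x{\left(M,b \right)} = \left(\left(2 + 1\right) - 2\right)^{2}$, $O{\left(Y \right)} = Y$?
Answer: $9$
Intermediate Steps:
$D = 2$ ($D = -3 + 5 = 2$)
$x{\left(M,b \right)} = 1$ ($x{\left(M,b \right)} = \left(3 - 2\right)^{2} = 1^{2} = 1$)
$O{\left(7 \right)} + x{\left(2,D \right)} v{\left(6,-1 \right)} = 7 + 1 \cdot 2 = 7 + 2 = 9$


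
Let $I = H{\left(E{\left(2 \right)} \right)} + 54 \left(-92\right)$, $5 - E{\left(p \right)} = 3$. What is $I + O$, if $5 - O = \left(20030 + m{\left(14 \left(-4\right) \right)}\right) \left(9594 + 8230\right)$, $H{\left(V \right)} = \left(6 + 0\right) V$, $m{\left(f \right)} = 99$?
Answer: $-358784247$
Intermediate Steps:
$E{\left(p \right)} = 2$ ($E{\left(p \right)} = 5 - 3 = 2$)
$H{\left(V \right)} = 6 V$
$O = -358779291$ ($O = 5 - \left(20030 + 99\right) \left(9594 + 8230\right) = 5 - 20129 \cdot 17824 = 5 - 358779296 = -358779291$)
$I = -4956$ ($I = 6 \cdot 2 + 54 \left(-92\right) = 12 - 4968 = -4956$)
$I + O = -4956 - 358779291 = -358784247$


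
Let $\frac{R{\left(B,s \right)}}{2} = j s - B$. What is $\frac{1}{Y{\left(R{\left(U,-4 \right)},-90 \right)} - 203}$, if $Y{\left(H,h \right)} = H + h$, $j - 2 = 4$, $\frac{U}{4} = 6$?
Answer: $- \frac{1}{389} \approx -0.0025707$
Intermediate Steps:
$U = 24$ ($U = 4 \cdot 6 = 24$)
$j = 6$ ($j = 2 + 4 = 6$)
$R{\left(B,s \right)} = - 2 B + 12 s$ ($R{\left(B,s \right)} = 2 \left(6 s - B\right) = 2 \left(- B + 6 s\right) = - 2 B + 12 s$)
$\frac{1}{Y{\left(R{\left(U,-4 \right)},-90 \right)} - 203} = \frac{1}{\left(\left(\left(-2\right) 24 + 12 \left(-4\right)\right) - 90\right) - 203} = \frac{1}{\left(\left(-48 - 48\right) - 90\right) - 203} = \frac{1}{\left(-96 - 90\right) - 203} = \frac{1}{-186 - 203} = \frac{1}{-389} = - \frac{1}{389}$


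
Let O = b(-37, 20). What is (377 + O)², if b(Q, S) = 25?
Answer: 161604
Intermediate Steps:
O = 25
(377 + O)² = (377 + 25)² = 402² = 161604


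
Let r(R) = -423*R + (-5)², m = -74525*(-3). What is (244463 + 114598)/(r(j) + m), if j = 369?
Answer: 359061/67513 ≈ 5.3184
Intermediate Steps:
m = 223575
r(R) = 25 - 423*R (r(R) = -423*R + 25 = 25 - 423*R)
(244463 + 114598)/(r(j) + m) = (244463 + 114598)/((25 - 423*369) + 223575) = 359061/((25 - 156087) + 223575) = 359061/(-156062 + 223575) = 359061/67513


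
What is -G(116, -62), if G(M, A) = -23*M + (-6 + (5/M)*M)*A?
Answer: 2606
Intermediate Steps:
G(M, A) = -A - 23*M (G(M, A) = -23*M + (-6 + 5)*A = -23*M - A = -A - 23*M)
-G(116, -62) = -(-1*(-62) - 23*116) = -(62 - 2668) = -1*(-2606) = 2606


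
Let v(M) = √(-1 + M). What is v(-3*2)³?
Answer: -7*I*√7 ≈ -18.52*I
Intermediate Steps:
v(-3*2)³ = (√(-1 - 3*2))³ = (√(-1 - 6))³ = (√(-7))³ = (I*√7)³ = -7*I*√7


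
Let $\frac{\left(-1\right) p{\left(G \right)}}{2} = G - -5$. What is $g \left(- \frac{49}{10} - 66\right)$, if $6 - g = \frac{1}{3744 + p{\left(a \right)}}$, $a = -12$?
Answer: $- \frac{15985823}{37580} \approx -425.38$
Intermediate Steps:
$p{\left(G \right)} = -10 - 2 G$ ($p{\left(G \right)} = - 2 \left(G - -5\right) = - 2 \left(G + 5\right) = - 2 \left(5 + G\right) = -10 - 2 G$)
$g = \frac{22547}{3758}$ ($g = 6 - \frac{1}{3744 - -14} = 6 - \frac{1}{3744 + \left(-10 + 24\right)} = 6 - \frac{1}{3744 + 14} = 6 - \frac{1}{3758} = \frac{22547}{3758} \approx 5.9997$)
$g \left(- \frac{49}{10} - 66\right) = \frac{22547 \left(- \frac{49}{10} - 66\right)}{3758} = \frac{22547}{3758} \left(- \frac{709}{10}\right) = - \frac{15985823}{37580}$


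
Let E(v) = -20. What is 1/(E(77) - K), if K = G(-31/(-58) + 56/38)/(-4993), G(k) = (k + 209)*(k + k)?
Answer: -3031759586/60120600617 ≈ -0.050428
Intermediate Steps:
G(k) = 2*k*(209 + k) (G(k) = (209 + k)*(2*k) = 2*k*(209 + k))
K = -514591103/3031759586 (K = (2*(-31/(-58) + 56/38)*(209 + (-31/(-58) + 56/38)))/(-4993) = (2*(-31*(-1/58) + 56*(1/38))*(209 + (-31*(-1/58) + 56*(1/38))))*(-1/4993) = (2*(31/58 + 28/19)*(209 + (31/58 + 28/19)))*(-1/4993) = (2*(2213/1102)*(209 + 2213/1102))*(-1/4993) = (2*(2213/1102)*(232531/1102))*(-1/4993) = (514591103/607202)*(-1/4993) = -514591103/3031759586 ≈ -0.16973)
1/(E(77) - K) = 1/(-20 - 1*(-514591103/3031759586)) = 1/(-20 + 514591103/3031759586) = 1/(-60120600617/3031759586) = -3031759586/60120600617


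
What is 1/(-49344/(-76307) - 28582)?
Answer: -76307/2180957330 ≈ -3.4988e-5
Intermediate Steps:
1/(-49344/(-76307) - 28582) = 1/(-49344*(-1/76307) - 28582) = 1/(49344/76307 - 28582) = 1/(-2180957330/76307) = -76307/2180957330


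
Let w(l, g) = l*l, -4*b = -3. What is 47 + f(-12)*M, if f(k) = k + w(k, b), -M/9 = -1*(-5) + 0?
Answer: -5893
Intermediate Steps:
b = 3/4 (b = -1/4*(-3) = 3/4 ≈ 0.75000)
w(l, g) = l**2
M = -45 (M = -9*(-1*(-5) + 0) = -9*(5 + 0) = -9*5 = -45)
f(k) = k + k**2
47 + f(-12)*M = 47 - 12*(1 - 12)*(-45) = 47 - 12*(-11)*(-45) = 47 + 132*(-45) = 47 - 5940 = -5893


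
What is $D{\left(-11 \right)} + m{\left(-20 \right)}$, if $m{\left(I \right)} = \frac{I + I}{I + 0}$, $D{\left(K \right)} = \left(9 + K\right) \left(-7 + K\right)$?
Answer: $38$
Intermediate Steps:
$D{\left(K \right)} = \left(-7 + K\right) \left(9 + K\right)$
$m{\left(I \right)} = 2$ ($m{\left(I \right)} = \frac{2 I}{I} = 2$)
$D{\left(-11 \right)} + m{\left(-20 \right)} = \left(-63 + \left(-11\right)^{2} + 2 \left(-11\right)\right) + 2 = \left(-63 + 121 - 22\right) + 2 = 36 + 2 = 38$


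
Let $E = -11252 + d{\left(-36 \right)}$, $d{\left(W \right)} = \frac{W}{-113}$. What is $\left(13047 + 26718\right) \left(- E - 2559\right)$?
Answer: $\frac{39060085845}{113} \approx 3.4566 \cdot 10^{8}$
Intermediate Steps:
$d{\left(W \right)} = - \frac{W}{113}$ ($d{\left(W \right)} = W \left(- \frac{1}{113}\right) = - \frac{W}{113}$)
$E = - \frac{1271440}{113}$ ($E = -11252 - - \frac{36}{113} = -11252 + \frac{36}{113} = - \frac{1271440}{113} \approx -11252.0$)
$\left(13047 + 26718\right) \left(- E - 2559\right) = \left(13047 + 26718\right) \left(\left(-1\right) \left(- \frac{1271440}{113}\right) - 2559\right) = 39765 \left(\frac{1271440}{113} - 2559\right) = 39765 \cdot \frac{982273}{113} = \frac{39060085845}{113}$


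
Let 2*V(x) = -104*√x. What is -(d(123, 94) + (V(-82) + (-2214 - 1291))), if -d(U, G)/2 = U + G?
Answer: 3939 + 52*I*√82 ≈ 3939.0 + 470.88*I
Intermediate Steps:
d(U, G) = -2*G - 2*U (d(U, G) = -2*(U + G) = -2*(G + U) = -2*G - 2*U)
V(x) = -52*√x (V(x) = (-104*√x)/2 = -52*√x)
-(d(123, 94) + (V(-82) + (-2214 - 1291))) = -((-2*94 - 2*123) + (-52*I*√82 + (-2214 - 1291))) = -((-188 - 246) + (-52*I*√82 - 3505)) = -(-434 + (-52*I*√82 - 3505)) = -(-434 + (-3505 - 52*I*√82)) = -(-3939 - 52*I*√82) = 3939 + 52*I*√82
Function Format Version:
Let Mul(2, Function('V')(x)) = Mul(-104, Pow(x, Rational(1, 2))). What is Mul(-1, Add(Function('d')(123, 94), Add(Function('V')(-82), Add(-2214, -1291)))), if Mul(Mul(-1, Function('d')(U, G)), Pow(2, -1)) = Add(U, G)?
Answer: Add(3939, Mul(52, I, Pow(82, Rational(1, 2)))) ≈ Add(3939.0, Mul(470.88, I))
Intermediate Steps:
Function('d')(U, G) = Add(Mul(-2, G), Mul(-2, U)) (Function('d')(U, G) = Mul(-2, Add(U, G)) = Mul(-2, Add(G, U)) = Add(Mul(-2, G), Mul(-2, U)))
Function('V')(x) = Mul(-52, Pow(x, Rational(1, 2))) (Function('V')(x) = Mul(Rational(1, 2), Mul(-104, Pow(x, Rational(1, 2)))) = Mul(-52, Pow(x, Rational(1, 2))))
Mul(-1, Add(Function('d')(123, 94), Add(Function('V')(-82), Add(-2214, -1291)))) = Mul(-1, Add(Add(Mul(-2, 94), Mul(-2, 123)), Add(Mul(-52, Pow(-82, Rational(1, 2))), Add(-2214, -1291)))) = Mul(-1, Add(Add(-188, -246), Add(Mul(-52, Mul(I, Pow(82, Rational(1, 2)))), -3505))) = Mul(-1, Add(-434, Add(Mul(-52, I, Pow(82, Rational(1, 2))), -3505))) = Mul(-1, Add(-434, Add(-3505, Mul(-52, I, Pow(82, Rational(1, 2)))))) = Mul(-1, Add(-3939, Mul(-52, I, Pow(82, Rational(1, 2))))) = Add(3939, Mul(52, I, Pow(82, Rational(1, 2))))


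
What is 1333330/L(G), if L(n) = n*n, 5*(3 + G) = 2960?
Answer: 1333330/346921 ≈ 3.8433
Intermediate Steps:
G = 589 (G = -3 + (⅕)*2960 = -3 + 592 = 589)
L(n) = n²
1333330/L(G) = 1333330/(589²) = 1333330/346921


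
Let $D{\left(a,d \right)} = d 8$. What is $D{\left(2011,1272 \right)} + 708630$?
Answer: $718806$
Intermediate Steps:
$D{\left(a,d \right)} = 8 d$
$D{\left(2011,1272 \right)} + 708630 = 8 \cdot 1272 + 708630 = 10176 + 708630 = 718806$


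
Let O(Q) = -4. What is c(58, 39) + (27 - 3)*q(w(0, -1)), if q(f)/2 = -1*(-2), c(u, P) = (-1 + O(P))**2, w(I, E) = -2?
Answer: 121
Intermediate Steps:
c(u, P) = 25 (c(u, P) = (-1 - 4)**2 = (-5)**2 = 25)
q(f) = 4 (q(f) = 2*(-1*(-2)) = 2*2 = 4)
c(58, 39) + (27 - 3)*q(w(0, -1)) = 25 + (27 - 3)*4 = 25 + 24*4 = 25 + 96 = 121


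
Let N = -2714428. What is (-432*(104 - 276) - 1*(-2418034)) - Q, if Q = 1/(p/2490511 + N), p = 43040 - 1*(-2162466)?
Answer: 16848978968288348787/6760310587202 ≈ 2.4923e+6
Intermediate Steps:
p = 2205506 (p = 43040 + 2162466 = 2205506)
Q = -2490511/6760310587202 (Q = 1/(2205506/2490511 - 2714428) = 1/(-6760310587202/2490511) = -2490511/6760310587202 ≈ -3.6840e-7)
(-432*(104 - 276) - 1*(-2418034)) - Q = (-432*(104 - 276) - 1*(-2418034)) - 1*(-2490511/6760310587202) = (-432*(-172) + 2418034) + 2490511/6760310587202 = (74304 + 2418034) + 2490511/6760310587202 = 2492338 + 2490511/6760310587202 = 16848978968288348787/6760310587202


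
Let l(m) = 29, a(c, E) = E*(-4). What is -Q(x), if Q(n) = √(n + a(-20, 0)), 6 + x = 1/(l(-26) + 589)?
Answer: -I*√2290926/618 ≈ -2.4492*I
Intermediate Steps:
a(c, E) = -4*E
x = -3707/618 (x = -6 + 1/(29 + 589) = -6 + 1/618 = -3707/618 ≈ -5.9984)
Q(n) = √n (Q(n) = √(n - 4*0) = √(n + 0) = √n)
-Q(x) = -√(-3707/618) = -I*√2290926/618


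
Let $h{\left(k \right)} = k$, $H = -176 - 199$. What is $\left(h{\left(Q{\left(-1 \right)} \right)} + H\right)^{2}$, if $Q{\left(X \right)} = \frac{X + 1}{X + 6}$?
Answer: $140625$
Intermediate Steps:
$Q{\left(X \right)} = \frac{1 + X}{6 + X}$
$H = -375$
$\left(h{\left(Q{\left(-1 \right)} \right)} + H\right)^{2} = \left(\frac{1 - 1}{6 - 1} - 375\right)^{2} = \left(\frac{1}{5} \cdot 0 - 375\right)^{2} = \left(0 - 375\right)^{2} = \left(-375\right)^{2} = 140625$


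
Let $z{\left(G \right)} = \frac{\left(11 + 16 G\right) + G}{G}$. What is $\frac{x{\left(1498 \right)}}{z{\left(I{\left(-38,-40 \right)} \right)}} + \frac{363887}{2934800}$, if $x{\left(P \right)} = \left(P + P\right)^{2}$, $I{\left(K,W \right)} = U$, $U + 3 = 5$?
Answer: $\frac{10537127977703}{26413200} \approx 3.9893 \cdot 10^{5}$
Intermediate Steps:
$U = 2$ ($U = -3 + 5 = 2$)
$I{\left(K,W \right)} = 2$
$x{\left(P \right)} = 4 P^{2}$ ($x{\left(P \right)} = \left(2 P\right)^{2} = 4 P^{2}$)
$z{\left(G \right)} = \frac{11 + 17 G}{G}$
$\frac{x{\left(1498 \right)}}{z{\left(I{\left(-38,-40 \right)} \right)}} + \frac{363887}{2934800} = \frac{4 \cdot 1498^{2}}{17 + \frac{11}{2}} + \frac{363887}{2934800} = \frac{4 \cdot 2244004}{17 + 11 \cdot \frac{1}{2}} + 363887 \cdot \frac{1}{2934800} = \frac{8976016}{17 + \frac{11}{2}} + \frac{363887}{2934800} = \frac{8976016}{\frac{45}{2}} + \frac{363887}{2934800} = 8976016 \cdot \frac{2}{45} + \frac{363887}{2934800} = \frac{17952032}{45} + \frac{363887}{2934800} = \frac{10537127977703}{26413200}$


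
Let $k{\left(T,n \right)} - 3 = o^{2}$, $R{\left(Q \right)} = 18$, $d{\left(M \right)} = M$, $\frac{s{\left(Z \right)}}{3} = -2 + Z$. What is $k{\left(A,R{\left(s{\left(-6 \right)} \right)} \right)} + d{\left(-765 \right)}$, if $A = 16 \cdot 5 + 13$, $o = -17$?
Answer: $-473$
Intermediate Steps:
$s{\left(Z \right)} = -6 + 3 Z$ ($s{\left(Z \right)} = 3 \left(-2 + Z\right) = -6 + 3 Z$)
$A = 93$ ($A = 80 + 13 = 93$)
$k{\left(T,n \right)} = 292$ ($k{\left(T,n \right)} = 3 + \left(-17\right)^{2} = 3 + 289 = 292$)
$k{\left(A,R{\left(s{\left(-6 \right)} \right)} \right)} + d{\left(-765 \right)} = 292 - 765 = -473$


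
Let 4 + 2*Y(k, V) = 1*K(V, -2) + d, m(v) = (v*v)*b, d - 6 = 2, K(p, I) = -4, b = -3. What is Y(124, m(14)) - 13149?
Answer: -13149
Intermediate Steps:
d = 8 (d = 6 + 2 = 8)
m(v) = -3*v**2 (m(v) = (v*v)*(-3) = v**2*(-3) = -3*v**2)
Y(k, V) = 0 (Y(k, V) = -2 + (1*(-4) + 8)/2 = -2 + (-4 + 8)/2 = -2 + (1/2)*4 = -2 + 2 = 0)
Y(124, m(14)) - 13149 = 0 - 13149 = -13149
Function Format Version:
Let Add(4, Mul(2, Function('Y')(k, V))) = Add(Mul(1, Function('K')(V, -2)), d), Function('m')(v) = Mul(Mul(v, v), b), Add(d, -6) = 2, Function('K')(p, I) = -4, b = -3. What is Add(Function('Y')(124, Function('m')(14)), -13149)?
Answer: -13149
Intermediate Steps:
d = 8 (d = Add(6, 2) = 8)
Function('m')(v) = Mul(-3, Pow(v, 2)) (Function('m')(v) = Mul(Mul(v, v), -3) = Mul(Pow(v, 2), -3) = Mul(-3, Pow(v, 2)))
Function('Y')(k, V) = 0 (Function('Y')(k, V) = Add(-2, Mul(Rational(1, 2), Add(Mul(1, -4), 8))) = Add(-2, Mul(Rational(1, 2), Add(-4, 8))) = Add(-2, Mul(Rational(1, 2), 4)) = Add(-2, 2) = 0)
Add(Function('Y')(124, Function('m')(14)), -13149) = Add(0, -13149) = -13149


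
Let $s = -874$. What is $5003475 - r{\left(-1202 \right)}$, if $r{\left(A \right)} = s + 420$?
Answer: $5003929$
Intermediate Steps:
$r{\left(A \right)} = -454$ ($r{\left(A \right)} = -874 + 420 = -454$)
$5003475 - r{\left(-1202 \right)} = 5003475 - -454 = 5003475 + 454 = 5003929$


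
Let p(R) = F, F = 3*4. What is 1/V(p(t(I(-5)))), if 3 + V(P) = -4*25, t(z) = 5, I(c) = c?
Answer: -1/103 ≈ -0.0097087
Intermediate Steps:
F = 12
p(R) = 12
V(P) = -103 (V(P) = -3 - 4*25 = -3 - 100 = -103)
1/V(p(t(I(-5)))) = 1/(-103) = -1/103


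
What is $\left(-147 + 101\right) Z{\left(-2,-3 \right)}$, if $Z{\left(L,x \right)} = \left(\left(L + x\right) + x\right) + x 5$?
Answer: $1058$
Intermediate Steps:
$Z{\left(L,x \right)} = L + 7 x$ ($Z{\left(L,x \right)} = \left(L + 2 x\right) + 5 x = L + 7 x$)
$\left(-147 + 101\right) Z{\left(-2,-3 \right)} = \left(-147 + 101\right) \left(-2 + 7 \left(-3\right)\right) = - 46 \left(-2 - 21\right) = \left(-46\right) \left(-23\right) = 1058$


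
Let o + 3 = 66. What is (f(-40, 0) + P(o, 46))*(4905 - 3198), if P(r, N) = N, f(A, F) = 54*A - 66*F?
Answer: -3608598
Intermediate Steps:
o = 63 (o = -3 + 66 = 63)
f(A, F) = -66*F + 54*A
(f(-40, 0) + P(o, 46))*(4905 - 3198) = ((-66*0 + 54*(-40)) + 46)*(4905 - 3198) = ((0 - 2160) + 46)*1707 = (-2160 + 46)*1707 = -2114*1707 = -3608598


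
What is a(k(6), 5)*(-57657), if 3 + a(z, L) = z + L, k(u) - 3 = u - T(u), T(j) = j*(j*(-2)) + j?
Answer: -4439589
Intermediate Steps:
T(j) = j - 2*j² (T(j) = j*(-2*j) + j = -2*j² + j = j - 2*j²)
k(u) = 3 + u - u*(1 - 2*u) (k(u) = 3 + (u - u*(1 - 2*u)) = 3 + u - u*(1 - 2*u))
a(z, L) = -3 + L + z (a(z, L) = -3 + (z + L) = -3 + (L + z) = -3 + L + z)
a(k(6), 5)*(-57657) = (-3 + 5 + (3 + 2*6²))*(-57657) = (-3 + 5 + (3 + 2*36))*(-57657) = (-3 + 5 + (3 + 72))*(-57657) = (-3 + 5 + 75)*(-57657) = 77*(-57657) = -4439589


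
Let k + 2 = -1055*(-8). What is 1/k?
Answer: 1/8438 ≈ 0.00011851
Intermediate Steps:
k = 8438 (k = -2 - 1055*(-8) = -2 + 8440 = 8438)
1/k = 1/8438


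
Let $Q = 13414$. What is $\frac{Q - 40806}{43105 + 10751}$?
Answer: $- \frac{856}{1683} \approx -0.50862$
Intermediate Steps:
$\frac{Q - 40806}{43105 + 10751} = \frac{13414 - 40806}{43105 + 10751} = - \frac{27392}{53856} = \left(-27392\right) \frac{1}{53856} = - \frac{856}{1683}$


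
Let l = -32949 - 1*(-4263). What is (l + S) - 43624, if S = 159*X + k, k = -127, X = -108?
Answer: -89609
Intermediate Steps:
l = -28686 (l = -32949 + 4263 = -28686)
S = -17299 (S = 159*(-108) - 127 = -17172 - 127 = -17299)
(l + S) - 43624 = (-28686 - 17299) - 43624 = -45985 - 43624 = -89609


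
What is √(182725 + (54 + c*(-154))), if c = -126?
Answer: √202183 ≈ 449.65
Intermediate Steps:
√(182725 + (54 + c*(-154))) = √(182725 + (54 - 126*(-154))) = √(182725 + (54 + 19404)) = √(182725 + 19458) = √202183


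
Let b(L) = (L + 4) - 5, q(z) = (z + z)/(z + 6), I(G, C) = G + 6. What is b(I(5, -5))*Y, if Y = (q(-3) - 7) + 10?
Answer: 10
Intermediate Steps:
I(G, C) = 6 + G
q(z) = 2*z/(6 + z) (q(z) = (2*z)/(6 + z) = 2*z/(6 + z))
b(L) = -1 + L (b(L) = (4 + L) - 5 = -1 + L)
Y = 1 (Y = (2*(-3)/(6 - 3) - 7) + 10 = (2*(-3)/3 - 7) + 10 = (2*(-3)*(⅓) - 7) + 10 = (-2 - 7) + 10 = -9 + 10 = 1)
b(I(5, -5))*Y = (-1 + (6 + 5))*1 = (-1 + 11)*1 = 10*1 = 10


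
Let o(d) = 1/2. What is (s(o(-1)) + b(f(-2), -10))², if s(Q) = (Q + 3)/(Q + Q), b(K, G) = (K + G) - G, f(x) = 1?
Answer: 81/4 ≈ 20.250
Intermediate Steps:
o(d) = ½
b(K, G) = K (b(K, G) = (G + K) - G = K)
s(Q) = (3 + Q)/(2*Q) (s(Q) = (3 + Q)/((2*Q)) = (3 + Q)*(1/(2*Q)) = (3 + Q)/(2*Q))
(s(o(-1)) + b(f(-2), -10))² = ((3 + ½)/(2*(½)) + 1)² = ((½)*2*(7/2) + 1)² = (7/2 + 1)² = (9/2)² = 81/4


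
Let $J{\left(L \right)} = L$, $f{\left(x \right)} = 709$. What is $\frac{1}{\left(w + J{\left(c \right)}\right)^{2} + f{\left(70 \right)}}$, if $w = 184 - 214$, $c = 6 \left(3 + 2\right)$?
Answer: $\frac{1}{709} \approx 0.0014104$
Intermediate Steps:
$c = 30$ ($c = 6 \cdot 5 = 30$)
$w = -30$
$\frac{1}{\left(w + J{\left(c \right)}\right)^{2} + f{\left(70 \right)}} = \frac{1}{\left(-30 + 30\right)^{2} + 709} = \frac{1}{0^{2} + 709} = \frac{1}{0 + 709} = \frac{1}{709}$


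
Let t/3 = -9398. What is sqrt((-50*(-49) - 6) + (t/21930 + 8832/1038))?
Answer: sqrt(980053531480295)/632315 ≈ 49.510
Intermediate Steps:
t = -28194 (t = 3*(-9398) = -28194)
sqrt((-50*(-49) - 6) + (t/21930 + 8832/1038)) = sqrt((-50*(-49) - 6) + (-28194/21930 + 8832/1038)) = sqrt((2450 - 6) + (-28194*1/21930 + 8832*(1/1038))) = sqrt(2444 + (-4699/3655 + 1472/173)) = sqrt(2444 + 4567233/632315) = sqrt(1549945093/632315) = sqrt(980053531480295)/632315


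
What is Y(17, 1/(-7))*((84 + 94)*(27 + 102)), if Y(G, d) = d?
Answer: -22962/7 ≈ -3280.3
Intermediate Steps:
Y(17, 1/(-7))*((84 + 94)*(27 + 102)) = ((84 + 94)*(27 + 102))/(-7) = -178*129/7 = -⅐*22962 = -22962/7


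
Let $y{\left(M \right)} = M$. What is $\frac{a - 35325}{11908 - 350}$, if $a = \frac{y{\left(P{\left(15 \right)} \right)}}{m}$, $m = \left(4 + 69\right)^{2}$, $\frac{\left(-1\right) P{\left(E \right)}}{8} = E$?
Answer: $- \frac{188247045}{61592582} \approx -3.0563$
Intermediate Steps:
$P{\left(E \right)} = - 8 E$
$m = 5329$ ($m = 73^{2} = 5329$)
$a = - \frac{120}{5329}$ ($a = \frac{\left(-8\right) 15}{5329} = \left(-120\right) \frac{1}{5329} = - \frac{120}{5329} \approx -0.022518$)
$\frac{a - 35325}{11908 - 350} = \frac{- \frac{120}{5329} - 35325}{11908 - 350} = - \frac{188247045}{5329 \cdot 11558} = \left(- \frac{188247045}{5329}\right) \frac{1}{11558} = - \frac{188247045}{61592582}$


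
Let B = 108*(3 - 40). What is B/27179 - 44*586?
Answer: -700787332/27179 ≈ -25784.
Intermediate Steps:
B = -3996 (B = 108*(-37) = -3996)
B/27179 - 44*586 = -3996/27179 - 44*586 = -3996*1/27179 - 25784 = -3996/27179 - 25784 = -700787332/27179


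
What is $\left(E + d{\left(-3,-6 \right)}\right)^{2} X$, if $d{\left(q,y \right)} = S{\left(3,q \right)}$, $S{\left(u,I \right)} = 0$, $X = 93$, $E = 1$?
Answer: $93$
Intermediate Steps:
$d{\left(q,y \right)} = 0$
$\left(E + d{\left(-3,-6 \right)}\right)^{2} X = \left(1 + 0\right)^{2} \cdot 93 = 1^{2} \cdot 93 = 1 \cdot 93 = 93$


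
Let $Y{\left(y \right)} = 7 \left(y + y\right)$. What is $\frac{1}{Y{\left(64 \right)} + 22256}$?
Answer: $\frac{1}{23152} \approx 4.3193 \cdot 10^{-5}$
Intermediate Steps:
$Y{\left(y \right)} = 14 y$ ($Y{\left(y \right)} = 7 \cdot 2 y = 14 y$)
$\frac{1}{Y{\left(64 \right)} + 22256} = \frac{1}{14 \cdot 64 + 22256} = \frac{1}{896 + 22256} = \frac{1}{23152}$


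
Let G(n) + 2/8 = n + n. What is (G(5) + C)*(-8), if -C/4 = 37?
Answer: 1106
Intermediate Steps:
C = -148 (C = -4*37 = -148)
G(n) = -¼ + 2*n (G(n) = -¼ + (n + n) = -¼ + 2*n)
(G(5) + C)*(-8) = ((-¼ + 2*5) - 148)*(-8) = ((-¼ + 10) - 148)*(-8) = (39/4 - 148)*(-8) = -553/4*(-8) = 1106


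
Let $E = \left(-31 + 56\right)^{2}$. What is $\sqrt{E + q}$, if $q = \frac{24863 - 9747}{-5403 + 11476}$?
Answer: $\frac{\sqrt{23142630093}}{6073} \approx 25.05$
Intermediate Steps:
$q = \frac{15116}{6073} \approx 2.4891$
$E = 625$ ($E = 25^{2} = 625$)
$\sqrt{E + q} = \sqrt{625 + \frac{15116}{6073}} = \sqrt{\frac{3810741}{6073}} = \frac{\sqrt{23142630093}}{6073}$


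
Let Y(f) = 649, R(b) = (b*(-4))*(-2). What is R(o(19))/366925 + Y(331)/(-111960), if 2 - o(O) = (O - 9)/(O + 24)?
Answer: -2034340859/353295937800 ≈ -0.0057582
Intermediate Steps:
o(O) = 2 - (-9 + O)/(24 + O) (o(O) = 2 - (O - 9)/(O + 24) = 2 - (-9 + O)/(24 + O))
R(b) = 8*b (R(b) = -4*b*(-2) = 8*b)
R(o(19))/366925 + Y(331)/(-111960) = (8*((57 + 19)/(24 + 19)))/366925 + 649/(-111960) = (8*(76/43))*(1/366925) + 649*(-1/111960) = (8*((1/43)*76))*(1/366925) - 649/111960 = (8*(76/43))*(1/366925) - 649/111960 = (608/43)*(1/366925) - 649/111960 = 608/15777775 - 649/111960 = -2034340859/353295937800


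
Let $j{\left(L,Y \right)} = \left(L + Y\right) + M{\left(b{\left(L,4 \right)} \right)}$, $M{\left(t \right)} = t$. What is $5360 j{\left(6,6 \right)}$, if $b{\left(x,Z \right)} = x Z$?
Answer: $192960$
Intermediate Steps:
$b{\left(x,Z \right)} = Z x$
$j{\left(L,Y \right)} = Y + 5 L$ ($j{\left(L,Y \right)} = \left(L + Y\right) + 4 L = Y + 5 L$)
$5360 j{\left(6,6 \right)} = 5360 \left(6 + 5 \cdot 6\right) = 5360 \left(6 + 30\right) = 5360 \cdot 36 = 192960$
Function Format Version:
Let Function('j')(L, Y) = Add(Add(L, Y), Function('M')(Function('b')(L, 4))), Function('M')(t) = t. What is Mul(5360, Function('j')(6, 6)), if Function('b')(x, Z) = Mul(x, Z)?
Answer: 192960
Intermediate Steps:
Function('b')(x, Z) = Mul(Z, x)
Function('j')(L, Y) = Add(Y, Mul(5, L)) (Function('j')(L, Y) = Add(Add(L, Y), Mul(4, L)) = Add(Y, Mul(5, L)))
Mul(5360, Function('j')(6, 6)) = Mul(5360, Add(6, Mul(5, 6))) = Mul(5360, Add(6, 30)) = Mul(5360, 36) = 192960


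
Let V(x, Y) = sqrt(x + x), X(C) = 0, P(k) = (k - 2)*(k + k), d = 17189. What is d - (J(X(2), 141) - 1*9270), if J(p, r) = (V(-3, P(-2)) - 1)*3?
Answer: 26462 - 3*I*sqrt(6) ≈ 26462.0 - 7.3485*I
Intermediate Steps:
P(k) = 2*k*(-2 + k) (P(k) = (-2 + k)*(2*k) = 2*k*(-2 + k))
V(x, Y) = sqrt(2)*sqrt(x) (V(x, Y) = sqrt(2*x) = sqrt(2)*sqrt(x))
J(p, r) = -3 + 3*I*sqrt(6) (J(p, r) = (sqrt(2)*sqrt(-3) - 1)*3 = (sqrt(2)*(I*sqrt(3)) - 1)*3 = (I*sqrt(6) - 1)*3 = (-1 + I*sqrt(6))*3 = -3 + 3*I*sqrt(6))
d - (J(X(2), 141) - 1*9270) = 17189 - ((-3 + 3*I*sqrt(6)) - 1*9270) = 17189 - ((-3 + 3*I*sqrt(6)) - 9270) = 17189 - (-9273 + 3*I*sqrt(6)) = 17189 + (9273 - 3*I*sqrt(6)) = 26462 - 3*I*sqrt(6)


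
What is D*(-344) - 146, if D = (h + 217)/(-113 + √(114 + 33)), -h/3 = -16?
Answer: 4229134/6311 + 319060*√3/6311 ≈ 757.69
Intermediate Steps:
h = 48 (h = -3*(-16) = 48)
D = 265/(-113 + 7*√3) (D = (48 + 217)/(-113 + √(114 + 33)) = 265/(-113 + √147) = 265/(-113 + 7*√3) ≈ -2.6270)
D*(-344) - 146 = (-29945/12622 - 1855*√3/12622)*(-344) - 146 = (5150540/6311 + 319060*√3/6311) - 146 = 4229134/6311 + 319060*√3/6311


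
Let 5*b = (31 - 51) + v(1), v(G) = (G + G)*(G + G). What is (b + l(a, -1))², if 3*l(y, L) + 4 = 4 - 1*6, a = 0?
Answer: 676/25 ≈ 27.040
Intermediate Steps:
v(G) = 4*G² (v(G) = (2*G)*(2*G) = 4*G²)
l(y, L) = -2 (l(y, L) = -4/3 + (4 - 1*6)/3 = -4/3 + (4 - 6)/3 = -4/3 + (⅓)*(-2) = -4/3 - ⅔ = -2)
b = -16/5 (b = ((31 - 51) + 4*1²)/5 = (-20 + 4*1)/5 = (-20 + 4)/5 = (⅕)*(-16) = -16/5 ≈ -3.2000)
(b + l(a, -1))² = (-16/5 - 2)² = (-26/5)² = 676/25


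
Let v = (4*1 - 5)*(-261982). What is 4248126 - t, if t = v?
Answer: 3986144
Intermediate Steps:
v = 261982 (v = (4 - 5)*(-261982) = -1*(-261982) = 261982)
t = 261982
4248126 - t = 4248126 - 1*261982 = 4248126 - 261982 = 3986144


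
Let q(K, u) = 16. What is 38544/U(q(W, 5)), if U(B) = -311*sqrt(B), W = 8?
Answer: -9636/311 ≈ -30.984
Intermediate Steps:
38544/U(q(W, 5)) = 38544/((-311*sqrt(16))) = 38544/((-311*4)) = 38544/(-1244) = 38544*(-1/1244) = -9636/311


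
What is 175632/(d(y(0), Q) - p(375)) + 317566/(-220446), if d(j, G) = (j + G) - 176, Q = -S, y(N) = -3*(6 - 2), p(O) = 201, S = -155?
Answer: -1077546731/1432899 ≈ -752.00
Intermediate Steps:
y(N) = -12 (y(N) = -3*4 = -12)
Q = 155 (Q = -1*(-155) = 155)
d(j, G) = -176 + G + j (d(j, G) = (G + j) - 176 = -176 + G + j)
175632/(d(y(0), Q) - p(375)) + 317566/(-220446) = 175632/((-176 + 155 - 12) - 1*201) + 317566/(-220446) = 175632/(-33 - 201) + 317566*(-1/220446) = 175632/(-234) - 158783/110223 = 175632*(-1/234) - 158783/110223 = -29272/39 - 158783/110223 = -1077546731/1432899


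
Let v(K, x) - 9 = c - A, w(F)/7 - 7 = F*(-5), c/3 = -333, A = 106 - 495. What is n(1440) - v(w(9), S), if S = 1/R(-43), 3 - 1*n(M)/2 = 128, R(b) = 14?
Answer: 351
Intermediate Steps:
n(M) = -250 (n(M) = 6 - 2*128 = 6 - 256 = -250)
A = -389
S = 1/14 ≈ 0.071429
c = -999 (c = 3*(-333) = -999)
w(F) = 49 - 35*F (w(F) = 49 + 7*(F*(-5)) = 49 + 7*(-5*F) = 49 - 35*F)
v(K, x) = -601 (v(K, x) = 9 + (-999 - 1*(-389)) = 9 + (-999 + 389) = 9 - 610 = -601)
n(1440) - v(w(9), S) = -250 - 1*(-601) = -250 + 601 = 351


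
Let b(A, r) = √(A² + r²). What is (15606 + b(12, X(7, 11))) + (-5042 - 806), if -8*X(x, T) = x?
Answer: 9758 + √9265/8 ≈ 9770.0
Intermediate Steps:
X(x, T) = -x/8
(15606 + b(12, X(7, 11))) + (-5042 - 806) = (15606 + √(12² + (-⅛*7)²)) + (-5042 - 806) = (15606 + √(144 + (-7/8)²)) - 5848 = (15606 + √(144 + 49/64)) - 5848 = (15606 + √(9265/64)) - 5848 = (15606 + √9265/8) - 5848 = 9758 + √9265/8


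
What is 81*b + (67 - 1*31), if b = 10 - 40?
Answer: -2394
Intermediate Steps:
b = -30
81*b + (67 - 1*31) = 81*(-30) + (67 - 1*31) = -2430 + (67 - 31) = -2430 + 36 = -2394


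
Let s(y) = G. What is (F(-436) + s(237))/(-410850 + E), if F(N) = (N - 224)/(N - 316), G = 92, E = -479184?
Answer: -17461/167326392 ≈ -0.00010435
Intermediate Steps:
s(y) = 92
F(N) = (-224 + N)/(-316 + N)
(F(-436) + s(237))/(-410850 + E) = ((-224 - 436)/(-316 - 436) + 92)/(-410850 - 479184) = (-660/(-752) + 92)/(-890034) = (-1/752*(-660) + 92)*(-1/890034) = (165/188 + 92)*(-1/890034) = (17461/188)*(-1/890034) = -17461/167326392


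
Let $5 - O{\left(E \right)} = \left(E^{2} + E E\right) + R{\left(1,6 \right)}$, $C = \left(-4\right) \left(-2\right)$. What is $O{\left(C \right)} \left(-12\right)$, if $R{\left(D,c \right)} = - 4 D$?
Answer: $1428$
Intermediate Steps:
$C = 8$
$O{\left(E \right)} = 9 - 2 E^{2}$ ($O{\left(E \right)} = 5 - \left(\left(E^{2} + E E\right) - 4\right) = 5 - \left(\left(E^{2} + E^{2}\right) - 4\right) = 5 - \left(2 E^{2} - 4\right) = 5 - \left(-4 + 2 E^{2}\right) = 9 - 2 E^{2}$)
$O{\left(C \right)} \left(-12\right) = \left(9 - 2 \cdot 8^{2}\right) \left(-12\right) = \left(9 - 128\right) \left(-12\right) = \left(-119\right) \left(-12\right) = 1428$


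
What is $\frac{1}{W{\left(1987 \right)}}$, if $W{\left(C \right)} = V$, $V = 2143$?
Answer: $\frac{1}{2143} \approx 0.00046664$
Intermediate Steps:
$W{\left(C \right)} = 2143$
$\frac{1}{W{\left(1987 \right)}} = \frac{1}{2143}$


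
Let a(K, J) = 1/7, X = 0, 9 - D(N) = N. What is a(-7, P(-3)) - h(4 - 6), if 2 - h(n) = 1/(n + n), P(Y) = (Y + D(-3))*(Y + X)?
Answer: -59/28 ≈ -2.1071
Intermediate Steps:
D(N) = 9 - N
P(Y) = Y*(12 + Y) (P(Y) = (Y + (9 - 1*(-3)))*(Y + 0) = (Y + (9 + 3))*Y = (Y + 12)*Y = (12 + Y)*Y = Y*(12 + Y))
h(n) = 2 - 1/(2*n) (h(n) = 2 - 1/(n + n) = 2 - 1/(2*n))
a(K, J) = 1/7
a(-7, P(-3)) - h(4 - 6) = 1/7 - (2 - 1/(2*(4 - 6))) = 1/7 - (2 - 1/2/(-2)) = 1/7 - (2 - 1/2*(-1/2)) = 1/7 - (2 + 1/4) = 1/7 - 1*9/4 = 1/7 - 9/4 = -59/28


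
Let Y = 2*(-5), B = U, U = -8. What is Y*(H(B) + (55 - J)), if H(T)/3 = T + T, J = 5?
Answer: -20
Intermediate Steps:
B = -8
H(T) = 6*T (H(T) = 3*(T + T) = 3*(2*T) = 6*T)
Y = -10
Y*(H(B) + (55 - J)) = -10*(6*(-8) + (55 - 1*5)) = -10*(-48 + (55 - 5)) = -10*(-48 + 50) = -10*2 = -20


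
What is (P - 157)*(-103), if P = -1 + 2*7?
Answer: 14832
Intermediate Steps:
P = 13 (P = -1 + 14 = 13)
(P - 157)*(-103) = (13 - 157)*(-103) = -144*(-103) = 14832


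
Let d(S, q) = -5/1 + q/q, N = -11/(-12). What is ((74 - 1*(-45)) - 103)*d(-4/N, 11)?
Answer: -64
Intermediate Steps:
N = 11/12 (N = -11*(-1/12) = 11/12 ≈ 0.91667)
d(S, q) = -4 (d(S, q) = -5*1 + 1 = -5 + 1 = -4)
((74 - 1*(-45)) - 103)*d(-4/N, 11) = ((74 - 1*(-45)) - 103)*(-4) = ((74 + 45) - 103)*(-4) = (119 - 103)*(-4) = 16*(-4) = -64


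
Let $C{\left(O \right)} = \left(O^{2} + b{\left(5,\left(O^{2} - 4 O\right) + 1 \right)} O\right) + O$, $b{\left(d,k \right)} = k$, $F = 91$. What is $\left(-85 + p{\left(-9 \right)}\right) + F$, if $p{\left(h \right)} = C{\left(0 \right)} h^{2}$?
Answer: $6$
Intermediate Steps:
$C{\left(O \right)} = O + O^{2} + O \left(1 + O^{2} - 4 O\right)$ ($C{\left(O \right)} = \left(O^{2} + \left(\left(O^{2} - 4 O\right) + 1\right) O\right) + O = \left(O^{2} + \left(1 + O^{2} - 4 O\right) O\right) + O = \left(O^{2} + O \left(1 + O^{2} - 4 O\right)\right) + O = O + O^{2} + O \left(1 + O^{2} - 4 O\right)$)
$p{\left(h \right)} = 0$ ($p{\left(h \right)} = 0 \left(2 + 0^{2} - 0\right) h^{2} = 0 \left(2 + 0 + 0\right) h^{2} = 0 \cdot 2 h^{2} = 0 h^{2} = 0$)
$\left(-85 + p{\left(-9 \right)}\right) + F = \left(-85 + 0\right) + 91 = -85 + 91 = 6$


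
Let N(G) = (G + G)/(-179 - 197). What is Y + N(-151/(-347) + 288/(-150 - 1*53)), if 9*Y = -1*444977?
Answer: -5892788849569/119186172 ≈ -49442.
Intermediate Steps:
N(G) = -G/188 (N(G) = (2*G)/(-376) = (2*G)*(-1/376) = -G/188)
Y = -444977/9 (Y = (-1*444977)/9 = (1/9)*(-444977) = -444977/9 ≈ -49442.)
Y + N(-151/(-347) + 288/(-150 - 1*53)) = -444977/9 - (-151/(-347) + 288/(-150 - 1*53))/188 = -444977/9 - (-151*(-1/347) + 288/(-150 - 53))/188 = -444977/9 - (151/347 + 288/(-203))/188 = -444977/9 - (151/347 + 288*(-1/203))/188 = -444977/9 - (151/347 - 288/203)/188 = -444977/9 - 1/188*(-69283/70441) = -444977/9 + 69283/13242908 = -5892788849569/119186172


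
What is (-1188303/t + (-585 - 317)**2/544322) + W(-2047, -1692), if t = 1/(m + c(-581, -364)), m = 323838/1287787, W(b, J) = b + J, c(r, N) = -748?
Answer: 311423129162390392855/350485397707 ≈ 8.8855e+8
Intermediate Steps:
W(b, J) = J + b
m = 323838/1287787 (m = 323838*(1/1287787) = 323838/1287787 ≈ 0.25147)
t = -1287787/962940838 (t = 1/(323838/1287787 - 748) = 1/(-962940838/1287787) = -1287787/962940838 ≈ -0.0013373)
(-1188303/t + (-585 - 317)**2/544322) + W(-2047, -1692) = (-1188303/(-1287787/962940838) + (-585 - 317)**2/544322) + (-1692 - 2047) = (-1188303*(-962940838/1287787) + (-902)**2*(1/544322)) - 3739 = (1144265486617914/1287787 + 813604*(1/544322)) - 3739 = (1144265486617914/1287787 + 406802/272161) - 3739 = 311424439627292419328/350485397707 - 3739 = 311423129162390392855/350485397707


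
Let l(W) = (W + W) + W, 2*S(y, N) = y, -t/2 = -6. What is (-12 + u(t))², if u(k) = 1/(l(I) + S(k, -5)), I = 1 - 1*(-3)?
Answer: 46225/324 ≈ 142.67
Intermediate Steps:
t = 12 (t = -2*(-6) = 12)
S(y, N) = y/2
I = 4 (I = 1 + 3 = 4)
l(W) = 3*W (l(W) = 2*W + W = 3*W)
u(k) = 1/(12 + k/2) (u(k) = 1/(3*4 + k/2) = 1/(12 + k/2))
(-12 + u(t))² = (-12 + 2/(24 + 12))² = (-12 + 2/36)² = (-12 + 2*(1/36))² = (-12 + 1/18)² = (-215/18)² = 46225/324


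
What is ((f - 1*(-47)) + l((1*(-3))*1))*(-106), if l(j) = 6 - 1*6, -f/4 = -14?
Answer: -10918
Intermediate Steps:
f = 56 (f = -4*(-14) = 56)
l(j) = 0 (l(j) = 6 - 6 = 0)
((f - 1*(-47)) + l((1*(-3))*1))*(-106) = ((56 - 1*(-47)) + 0)*(-106) = ((56 + 47) + 0)*(-106) = (103 + 0)*(-106) = 103*(-106) = -10918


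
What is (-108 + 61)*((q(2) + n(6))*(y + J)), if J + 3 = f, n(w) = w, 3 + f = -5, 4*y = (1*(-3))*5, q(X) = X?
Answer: 5546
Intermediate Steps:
y = -15/4 (y = ((1*(-3))*5)/4 = (-3*5)/4 = (1/4)*(-15) = -15/4 ≈ -3.7500)
f = -8 (f = -3 - 5 = -8)
J = -11 (J = -3 - 8 = -11)
(-108 + 61)*((q(2) + n(6))*(y + J)) = (-108 + 61)*((2 + 6)*(-15/4 - 11)) = -376*(-59)/4 = -47*(-118) = 5546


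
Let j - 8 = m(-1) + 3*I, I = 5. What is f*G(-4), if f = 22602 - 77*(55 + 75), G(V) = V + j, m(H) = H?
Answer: 226656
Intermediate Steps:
j = 22 (j = 8 + (-1 + 3*5) = 8 + (-1 + 15) = 8 + 14 = 22)
G(V) = 22 + V (G(V) = V + 22 = 22 + V)
f = 12592 (f = 22602 - 77*130 = 22602 - 1*10010 = 22602 - 10010 = 12592)
f*G(-4) = 12592*(22 - 4) = 12592*18 = 226656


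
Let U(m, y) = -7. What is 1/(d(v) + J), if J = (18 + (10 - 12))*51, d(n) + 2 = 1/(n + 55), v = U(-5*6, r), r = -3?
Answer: 48/39073 ≈ 0.0012285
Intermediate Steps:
v = -7
d(n) = -2 + 1/(55 + n) (d(n) = -2 + 1/(n + 55) = -2 + 1/(55 + n))
J = 816 (J = (18 - 2)*51 = 16*51 = 816)
1/(d(v) + J) = 1/((-109 - 2*(-7))/(55 - 7) + 816) = 1/((-109 + 14)/48 + 816) = 1/((1/48)*(-95) + 816) = 1/(-95/48 + 816) = 1/(39073/48) = 48/39073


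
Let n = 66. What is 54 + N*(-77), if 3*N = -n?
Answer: 1748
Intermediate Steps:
N = -22 (N = (-1*66)/3 = (⅓)*(-66) = -22)
54 + N*(-77) = 54 - 22*(-77) = 54 + 1694 = 1748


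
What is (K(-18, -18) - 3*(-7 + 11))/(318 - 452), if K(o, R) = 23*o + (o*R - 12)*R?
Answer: 3021/67 ≈ 45.090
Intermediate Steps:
K(o, R) = 23*o + R*(-12 + R*o) (K(o, R) = 23*o + (R*o - 12)*R = 23*o + (-12 + R*o)*R = 23*o + R*(-12 + R*o))
(K(-18, -18) - 3*(-7 + 11))/(318 - 452) = ((-12*(-18) + 23*(-18) - 18*(-18)²) - 3*(-7 + 11))/(318 - 452) = ((216 - 414 - 18*324) - 3*4)/(-134) = ((216 - 414 - 5832) - 12)*(-1/134) = (-6030 - 12)*(-1/134) = -6042*(-1/134) = 3021/67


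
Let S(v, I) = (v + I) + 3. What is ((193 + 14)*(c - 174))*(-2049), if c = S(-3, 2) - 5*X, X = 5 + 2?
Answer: 87797601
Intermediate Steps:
S(v, I) = 3 + I + v (S(v, I) = (I + v) + 3 = 3 + I + v)
X = 7
c = -33 (c = (3 + 2 - 3) - 5*7 = 2 - 35 = -33)
((193 + 14)*(c - 174))*(-2049) = ((193 + 14)*(-33 - 174))*(-2049) = (207*(-207))*(-2049) = -42849*(-2049) = 87797601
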